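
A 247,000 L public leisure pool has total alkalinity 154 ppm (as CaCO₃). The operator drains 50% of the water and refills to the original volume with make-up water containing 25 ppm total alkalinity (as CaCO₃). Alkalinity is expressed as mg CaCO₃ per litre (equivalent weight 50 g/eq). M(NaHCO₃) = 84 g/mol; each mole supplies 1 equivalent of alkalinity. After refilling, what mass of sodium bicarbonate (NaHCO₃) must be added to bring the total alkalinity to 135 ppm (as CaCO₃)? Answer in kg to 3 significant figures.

18.9 kg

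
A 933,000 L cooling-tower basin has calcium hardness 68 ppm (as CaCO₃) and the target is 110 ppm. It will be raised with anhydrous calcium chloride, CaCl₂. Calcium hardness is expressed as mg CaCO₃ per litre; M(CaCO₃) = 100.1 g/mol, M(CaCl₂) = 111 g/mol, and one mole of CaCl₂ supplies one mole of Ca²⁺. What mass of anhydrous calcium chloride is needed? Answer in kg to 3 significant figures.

43.5 kg

Hardness to add: (110 − 68) = 42 mg/L as CaCO₃ × 933,000 L = 39,190 g as CaCO₃.
Moles of Ca²⁺ (1 mol Ca²⁺ ≡ 1 mol CaCO₃): 39,190 / 100.1 g/mol = 391.5 mol.
Mass of CaCl₂: 391.5 × 111 = 43,450 g.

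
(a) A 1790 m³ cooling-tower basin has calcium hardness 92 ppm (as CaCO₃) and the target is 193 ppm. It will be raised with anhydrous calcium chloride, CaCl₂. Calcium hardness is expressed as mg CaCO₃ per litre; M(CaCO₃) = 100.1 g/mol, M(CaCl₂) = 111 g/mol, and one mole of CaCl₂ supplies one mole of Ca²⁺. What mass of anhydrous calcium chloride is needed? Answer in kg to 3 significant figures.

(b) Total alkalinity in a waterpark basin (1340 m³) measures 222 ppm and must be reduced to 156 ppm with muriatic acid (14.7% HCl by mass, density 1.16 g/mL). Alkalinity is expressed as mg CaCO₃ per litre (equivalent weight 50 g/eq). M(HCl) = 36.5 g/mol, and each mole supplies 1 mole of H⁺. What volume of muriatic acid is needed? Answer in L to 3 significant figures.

(a) 200 kg; (b) 379 L

(a) Volume: 1790 m³ = 1,790,000 L.
(a) Hardness to add: (193 − 92) = 101 mg/L as CaCO₃ × 1,790,000 L = 180,800 g as CaCO₃.
(a) Moles of Ca²⁺ (1 mol Ca²⁺ ≡ 1 mol CaCO₃): 180,800 / 100.1 g/mol = 1806 mol.
(a) Mass of CaCl₂: 1806 × 111 = 200,500 g.

(b) Volume: 1340 m³ = 1,340,000 L.
(b) Alkalinity to neutralize: (222 − 156) = 66 mg/L as CaCO₃ × 1,340,000 L = 88,440 g as CaCO₃.
(b) Equivalents of H⁺ required: 88,440 ÷ 50 g/eq = 1769 eq = 1769 mol HCl.
(b) Mass of HCl: 1769 × 36.5 = 64,560 g.
(b) Mass of 14.7% solution: 64,560 / 0.147 = 439,200 g.
(b) Volume: 439,200 g ÷ 1.16 g/mL = 378,600 mL.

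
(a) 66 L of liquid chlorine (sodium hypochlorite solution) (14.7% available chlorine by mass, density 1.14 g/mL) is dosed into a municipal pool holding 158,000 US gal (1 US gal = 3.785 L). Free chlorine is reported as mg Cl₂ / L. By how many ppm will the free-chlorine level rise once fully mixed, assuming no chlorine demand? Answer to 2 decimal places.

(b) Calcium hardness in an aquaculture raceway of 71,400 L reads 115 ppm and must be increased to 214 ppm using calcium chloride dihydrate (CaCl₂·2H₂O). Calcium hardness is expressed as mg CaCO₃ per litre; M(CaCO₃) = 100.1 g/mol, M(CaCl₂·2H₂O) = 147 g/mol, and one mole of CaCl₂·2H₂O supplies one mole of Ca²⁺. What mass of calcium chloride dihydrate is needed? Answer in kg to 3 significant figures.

(a) Volume: 158,000 US gal × 3.785 L/gal = 598,030 L.
(a) Mass of solution: 66 L × 1000 mL/L × 1.14 g/mL = 75,240 g.
(a) Available chlorine delivered: 75,240 g × 0.147 = 11,060 g as Cl₂.
(a) Concentration rise: 11,060 g / 598,030 L = 18.49 mg/L = 18.49 ppm.

(b) Hardness to add: (214 − 115) = 99 mg/L as CaCO₃ × 71,400 L = 7069 g as CaCO₃.
(b) Moles of Ca²⁺ (1 mol Ca²⁺ ≡ 1 mol CaCO₃): 7069 / 100.1 g/mol = 70.62 mol.
(b) Mass of CaCl₂·2H₂O: 70.62 × 147 = 10,380 g.

(a) 18.49 ppm; (b) 10.4 kg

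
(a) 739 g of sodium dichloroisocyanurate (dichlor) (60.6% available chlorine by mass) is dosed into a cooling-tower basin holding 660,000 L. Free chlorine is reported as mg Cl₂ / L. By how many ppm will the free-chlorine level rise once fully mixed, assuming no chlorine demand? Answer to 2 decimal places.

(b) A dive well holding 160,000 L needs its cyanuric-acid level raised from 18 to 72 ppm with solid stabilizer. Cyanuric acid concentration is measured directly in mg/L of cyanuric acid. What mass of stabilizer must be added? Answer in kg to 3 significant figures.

(a) 0.68 ppm; (b) 8.64 kg

(a) Available chlorine delivered: 739 g × 0.606 = 447.8 g as Cl₂.
(a) Concentration rise: 447.8 g / 660,000 L = 0.6785 mg/L = 0.68 ppm.

(b) CYA to add: (72 − 18) = 54 mg/L × 160,000 L = 8640 g cyanuric acid.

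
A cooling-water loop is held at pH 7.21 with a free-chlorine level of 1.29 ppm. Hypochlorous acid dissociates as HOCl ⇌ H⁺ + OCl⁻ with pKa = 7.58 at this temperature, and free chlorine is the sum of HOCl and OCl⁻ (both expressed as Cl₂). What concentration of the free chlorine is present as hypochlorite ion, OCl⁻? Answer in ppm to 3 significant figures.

0.386 ppm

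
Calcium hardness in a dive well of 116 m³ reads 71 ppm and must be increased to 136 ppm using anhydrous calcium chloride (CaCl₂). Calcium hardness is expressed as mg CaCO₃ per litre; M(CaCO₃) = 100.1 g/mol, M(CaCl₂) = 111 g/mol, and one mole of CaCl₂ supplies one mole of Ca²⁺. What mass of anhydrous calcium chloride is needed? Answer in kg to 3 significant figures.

8.36 kg

Volume: 116 m³ = 116,000 L.
Hardness to add: (136 − 71) = 65 mg/L as CaCO₃ × 116,000 L = 7540 g as CaCO₃.
Moles of Ca²⁺ (1 mol Ca²⁺ ≡ 1 mol CaCO₃): 7540 / 100.1 g/mol = 75.32 mol.
Mass of CaCl₂: 75.32 × 111 = 8361 g.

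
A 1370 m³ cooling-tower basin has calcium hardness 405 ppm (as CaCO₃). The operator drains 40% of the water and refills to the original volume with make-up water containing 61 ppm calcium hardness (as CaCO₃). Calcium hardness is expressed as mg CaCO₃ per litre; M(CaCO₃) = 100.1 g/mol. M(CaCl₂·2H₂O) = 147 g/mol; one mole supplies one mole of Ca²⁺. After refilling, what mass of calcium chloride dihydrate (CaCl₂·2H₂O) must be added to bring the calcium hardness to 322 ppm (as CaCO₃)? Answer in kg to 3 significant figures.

Volume: 1370 m³ = 1,370,000 L.
After draining 40% and refilling: 405 × 0.60 + 61 × 0.40 = 267.4 ppm.
Deficit to target: 322 − 267.4 = 54.6 mg/L.
As CaCO₃: 54.6 mg/L × 1,370,000 L = 74,800 g; ÷ 100.1 = 747.3 mol Ca²⁺.
Mass: 747.3 × 147 = 109,800 g.

110 kg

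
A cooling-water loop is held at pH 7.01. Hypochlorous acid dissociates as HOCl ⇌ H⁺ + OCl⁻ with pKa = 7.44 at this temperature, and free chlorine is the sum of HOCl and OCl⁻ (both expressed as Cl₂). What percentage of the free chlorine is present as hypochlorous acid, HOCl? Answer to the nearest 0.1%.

72.9%

[OCl⁻]/[HOCl] = 10^(pH − pKa) = 10^(7.01 − 7.44) = 10^-0.43 = 0.3715.
Fraction as HOCl = 1 / (1 + 0.3715) = 0.7291.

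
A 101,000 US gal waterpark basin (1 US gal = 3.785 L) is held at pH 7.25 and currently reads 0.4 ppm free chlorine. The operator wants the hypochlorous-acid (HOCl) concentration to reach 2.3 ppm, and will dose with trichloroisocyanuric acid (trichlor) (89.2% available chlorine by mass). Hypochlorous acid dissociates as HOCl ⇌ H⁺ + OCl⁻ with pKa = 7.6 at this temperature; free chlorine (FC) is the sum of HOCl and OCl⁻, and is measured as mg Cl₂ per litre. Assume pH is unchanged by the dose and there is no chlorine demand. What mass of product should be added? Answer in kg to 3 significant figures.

1.25 kg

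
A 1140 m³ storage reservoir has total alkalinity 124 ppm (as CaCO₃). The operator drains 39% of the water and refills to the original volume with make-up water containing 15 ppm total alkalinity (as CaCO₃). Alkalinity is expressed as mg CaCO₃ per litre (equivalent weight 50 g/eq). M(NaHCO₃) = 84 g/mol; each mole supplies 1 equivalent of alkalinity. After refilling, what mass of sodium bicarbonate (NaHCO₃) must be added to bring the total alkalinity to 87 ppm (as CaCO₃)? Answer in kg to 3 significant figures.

10.6 kg

Volume: 1140 m³ = 1,140,000 L.
After draining 39% and refilling: 124 × 0.61 + 15 × 0.39 = 81.49 ppm.
Deficit to target: 87 − 81.49 = 5.51 mg/L.
As CaCO₃: 5.51 mg/L × 1,140,000 L = 6281 g; ÷ 50 g/eq ÷ 1 = 125.6 mol NaHCO₃.
Mass: 125.6 × 84 = 10,550 g.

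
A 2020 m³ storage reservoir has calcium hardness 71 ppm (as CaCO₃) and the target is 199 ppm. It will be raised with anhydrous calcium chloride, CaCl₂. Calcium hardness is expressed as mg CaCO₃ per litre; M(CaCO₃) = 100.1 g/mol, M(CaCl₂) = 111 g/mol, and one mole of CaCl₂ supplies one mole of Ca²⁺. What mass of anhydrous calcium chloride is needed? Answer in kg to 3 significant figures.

287 kg

Volume: 2020 m³ = 2,020,000 L.
Hardness to add: (199 − 71) = 128 mg/L as CaCO₃ × 2,020,000 L = 258,600 g as CaCO₃.
Moles of Ca²⁺ (1 mol Ca²⁺ ≡ 1 mol CaCO₃): 258,600 / 100.1 g/mol = 2583 mol.
Mass of CaCl₂: 2583 × 111 = 286,700 g.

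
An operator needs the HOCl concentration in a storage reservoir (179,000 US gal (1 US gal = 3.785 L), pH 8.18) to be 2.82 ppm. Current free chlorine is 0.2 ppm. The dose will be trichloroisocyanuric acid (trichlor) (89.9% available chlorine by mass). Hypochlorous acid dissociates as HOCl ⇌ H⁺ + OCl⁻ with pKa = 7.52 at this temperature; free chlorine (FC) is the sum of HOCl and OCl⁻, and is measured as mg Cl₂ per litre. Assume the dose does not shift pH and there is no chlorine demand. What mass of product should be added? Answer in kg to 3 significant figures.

11.7 kg

Volume: 179,000 US gal × 3.785 L/gal = 677,515 L.
[OCl⁻]/[HOCl] = 10^(pH − pKa) = 10^(8.18 − 7.52) = 4.571; fraction as HOCl = 1/(1 + 4.571) = 0.1795.
Free chlorine required for 2.82 ppm HOCl: 2.82 / 0.1795 = 15.71 ppm.
FC to add: 15.71 − 0.2 = 15.51 mg/L as Cl₂.
Cl₂ equivalent: 15.51 mg/L × 677,515 L = 10,510 g.
Product at 89.9% available Cl: 10,510 / 0.899 = 11,690 g.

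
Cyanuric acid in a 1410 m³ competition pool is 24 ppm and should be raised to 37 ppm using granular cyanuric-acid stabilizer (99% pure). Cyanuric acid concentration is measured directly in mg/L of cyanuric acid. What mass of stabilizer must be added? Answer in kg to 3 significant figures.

Volume: 1410 m³ = 1,410,000 L.
CYA to add: (37 − 24) = 13 mg/L × 1,410,000 L = 18,330 g cyanuric acid.
At 99% purity: 18,330 / 0.99 = 18,520 g product.

18.5 kg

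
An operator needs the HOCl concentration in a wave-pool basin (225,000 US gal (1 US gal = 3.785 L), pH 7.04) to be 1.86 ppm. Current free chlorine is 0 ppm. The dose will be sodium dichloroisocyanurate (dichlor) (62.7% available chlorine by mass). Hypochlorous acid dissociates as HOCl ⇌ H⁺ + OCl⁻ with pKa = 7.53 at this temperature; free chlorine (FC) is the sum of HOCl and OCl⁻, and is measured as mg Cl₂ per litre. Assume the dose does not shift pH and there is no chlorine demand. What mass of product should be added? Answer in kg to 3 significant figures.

3.34 kg

Volume: 225,000 US gal × 3.785 L/gal = 851,625 L.
[OCl⁻]/[HOCl] = 10^(pH − pKa) = 10^(7.04 − 7.53) = 0.3236; fraction as HOCl = 1/(1 + 0.3236) = 0.7555.
Free chlorine required for 1.86 ppm HOCl: 1.86 / 0.7555 = 2.462 ppm.
FC to add: 2.462 − 0 = 2.462 mg/L as Cl₂.
Cl₂ equivalent: 2.462 mg/L × 851,625 L = 2097 g.
Product at 62.7% available Cl: 2097 / 0.627 = 3344 g.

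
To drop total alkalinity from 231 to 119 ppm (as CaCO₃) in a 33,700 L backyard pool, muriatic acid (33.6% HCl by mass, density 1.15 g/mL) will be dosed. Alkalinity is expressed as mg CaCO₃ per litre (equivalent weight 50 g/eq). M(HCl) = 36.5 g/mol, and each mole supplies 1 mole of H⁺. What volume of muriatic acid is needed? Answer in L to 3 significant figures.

Alkalinity to neutralize: (231 − 119) = 112 mg/L as CaCO₃ × 33,700 L = 3774 g as CaCO₃.
Equivalents of H⁺ required: 3774 ÷ 50 g/eq = 75.49 eq = 75.49 mol HCl.
Mass of HCl: 75.49 × 36.5 = 2755 g.
Mass of 33.6% solution: 2755 / 0.336 = 8200 g.
Volume: 8200 g ÷ 1.15 g/mL = 7131 mL.

7.13 L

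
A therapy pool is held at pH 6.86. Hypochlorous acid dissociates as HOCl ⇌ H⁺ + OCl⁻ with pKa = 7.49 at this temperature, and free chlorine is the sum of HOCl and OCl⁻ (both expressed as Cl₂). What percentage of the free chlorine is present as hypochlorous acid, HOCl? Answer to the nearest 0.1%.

[OCl⁻]/[HOCl] = 10^(pH − pKa) = 10^(6.86 − 7.49) = 10^-0.63 = 0.2344.
Fraction as HOCl = 1 / (1 + 0.2344) = 0.8101.

81.0%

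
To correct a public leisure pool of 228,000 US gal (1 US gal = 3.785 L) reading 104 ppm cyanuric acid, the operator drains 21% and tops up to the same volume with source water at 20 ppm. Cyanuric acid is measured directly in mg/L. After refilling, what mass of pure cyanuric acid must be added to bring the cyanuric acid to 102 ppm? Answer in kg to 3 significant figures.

13.5 kg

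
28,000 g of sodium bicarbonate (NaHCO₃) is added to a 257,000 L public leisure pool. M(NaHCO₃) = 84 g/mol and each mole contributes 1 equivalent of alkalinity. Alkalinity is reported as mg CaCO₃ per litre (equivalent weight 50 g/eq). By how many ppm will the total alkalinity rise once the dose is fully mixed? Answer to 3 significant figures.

Moles of NaHCO₃: 28,000 g ÷ 84 g/mol = 333.3 mol → 333.3 eq of alkalinity.
As CaCO₃: 333.3 eq × 50 g/eq = 16,670 g.
Rise: 16,670 g / 257,000 L × 1000 = 64.85 mg/L.

64.9 ppm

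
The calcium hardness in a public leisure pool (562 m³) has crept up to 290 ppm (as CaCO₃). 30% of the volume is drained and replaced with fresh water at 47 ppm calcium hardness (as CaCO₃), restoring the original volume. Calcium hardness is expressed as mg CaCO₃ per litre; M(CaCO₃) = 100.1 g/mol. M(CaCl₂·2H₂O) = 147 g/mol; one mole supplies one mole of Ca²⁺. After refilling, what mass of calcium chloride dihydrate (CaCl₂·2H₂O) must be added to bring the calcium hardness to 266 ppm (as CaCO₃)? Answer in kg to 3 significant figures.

Volume: 562 m³ = 562,000 L.
After draining 30% and refilling: 290 × 0.70 + 47 × 0.30 = 217.1 ppm.
Deficit to target: 266 − 217.1 = 48.9 mg/L.
As CaCO₃: 48.9 mg/L × 562,000 L = 27,480 g; ÷ 100.1 = 274.5 mol Ca²⁺.
Mass: 274.5 × 147 = 40,360 g.

40.4 kg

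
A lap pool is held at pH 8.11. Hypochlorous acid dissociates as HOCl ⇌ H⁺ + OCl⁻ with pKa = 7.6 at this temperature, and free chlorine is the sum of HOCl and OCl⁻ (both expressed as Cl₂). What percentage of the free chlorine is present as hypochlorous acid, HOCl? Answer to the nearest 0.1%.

23.6%

[OCl⁻]/[HOCl] = 10^(pH − pKa) = 10^(8.11 − 7.6) = 10^0.51 = 3.236.
Fraction as HOCl = 1 / (1 + 3.236) = 0.2361.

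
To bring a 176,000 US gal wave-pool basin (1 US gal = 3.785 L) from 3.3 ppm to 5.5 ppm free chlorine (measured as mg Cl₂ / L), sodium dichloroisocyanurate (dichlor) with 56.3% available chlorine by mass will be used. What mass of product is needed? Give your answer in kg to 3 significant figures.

2.60 kg

Volume: 176,000 US gal × 3.785 L/gal = 666,160 L.
Chlorine deficit: 5.5 − 3.3 = 2.2 ppm = 2.2 mg/L as Cl₂.
Cl₂ equivalent needed: 2.2 mg/L × 666,160 L = 1,466,000 mg = 1466 g.
Product at 56.3% available chlorine: 1466 / 0.563 = 2603 g.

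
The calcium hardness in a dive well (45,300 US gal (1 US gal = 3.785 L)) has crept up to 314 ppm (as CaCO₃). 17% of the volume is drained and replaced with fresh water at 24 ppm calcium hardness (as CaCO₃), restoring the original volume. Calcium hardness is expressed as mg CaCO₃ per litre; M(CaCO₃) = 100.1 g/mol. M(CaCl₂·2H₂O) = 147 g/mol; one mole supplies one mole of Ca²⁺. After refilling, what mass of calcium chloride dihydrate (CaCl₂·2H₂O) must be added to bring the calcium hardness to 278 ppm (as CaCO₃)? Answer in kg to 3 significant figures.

Volume: 45,300 US gal × 3.785 L/gal = 171,460 L.
After draining 17% and refilling: 314 × 0.83 + 24 × 0.17 = 264.7 ppm.
Deficit to target: 278 − 264.7 = 13.3 mg/L.
As CaCO₃: 13.3 mg/L × 171,460 L = 2280 g; ÷ 100.1 = 22.78 mol Ca²⁺.
Mass: 22.78 × 147 = 3349 g.

3.35 kg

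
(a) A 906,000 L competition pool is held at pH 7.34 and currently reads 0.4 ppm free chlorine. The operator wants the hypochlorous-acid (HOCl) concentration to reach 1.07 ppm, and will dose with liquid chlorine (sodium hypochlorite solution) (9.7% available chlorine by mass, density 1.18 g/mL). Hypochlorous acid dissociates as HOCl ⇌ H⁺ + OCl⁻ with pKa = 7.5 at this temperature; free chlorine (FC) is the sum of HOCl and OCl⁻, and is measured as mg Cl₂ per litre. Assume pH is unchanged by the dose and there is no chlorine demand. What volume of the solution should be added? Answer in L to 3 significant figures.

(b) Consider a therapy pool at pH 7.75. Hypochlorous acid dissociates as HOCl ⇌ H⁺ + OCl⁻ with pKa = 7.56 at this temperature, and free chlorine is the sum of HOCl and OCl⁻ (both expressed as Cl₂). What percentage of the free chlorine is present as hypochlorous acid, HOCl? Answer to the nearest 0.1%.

(a) 11.2 L; (b) 39.2%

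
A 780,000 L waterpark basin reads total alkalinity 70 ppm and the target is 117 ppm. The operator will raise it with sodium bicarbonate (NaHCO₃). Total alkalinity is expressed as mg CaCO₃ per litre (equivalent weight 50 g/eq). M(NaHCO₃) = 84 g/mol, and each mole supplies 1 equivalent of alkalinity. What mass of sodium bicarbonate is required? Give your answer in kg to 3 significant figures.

61.6 kg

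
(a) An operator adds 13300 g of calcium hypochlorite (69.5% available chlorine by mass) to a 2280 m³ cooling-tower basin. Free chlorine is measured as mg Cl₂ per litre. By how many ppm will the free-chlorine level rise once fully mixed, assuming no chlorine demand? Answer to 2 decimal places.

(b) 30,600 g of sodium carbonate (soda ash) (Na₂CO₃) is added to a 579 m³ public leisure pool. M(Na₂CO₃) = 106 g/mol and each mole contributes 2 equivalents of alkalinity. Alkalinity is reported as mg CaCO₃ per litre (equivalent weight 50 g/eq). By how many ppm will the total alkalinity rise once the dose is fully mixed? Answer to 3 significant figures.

(a) 4.05 ppm; (b) 49.9 ppm

(a) Volume: 2280 m³ = 2,280,000 L.
(a) Available chlorine delivered: 13,300 g × 0.695 = 9244 g as Cl₂.
(a) Concentration rise: 9244 g / 2,280,000 L = 4.054 mg/L = 4.05 ppm.

(b) Volume: 579 m³ = 579,000 L.
(b) Moles of Na₂CO₃: 30,600 g ÷ 106 g/mol = 288.7 mol → 577.4 eq of alkalinity.
(b) As CaCO₃: 577.4 eq × 50 g/eq = 28,870 g.
(b) Rise: 28,870 g / 579,000 L × 1000 = 49.86 mg/L.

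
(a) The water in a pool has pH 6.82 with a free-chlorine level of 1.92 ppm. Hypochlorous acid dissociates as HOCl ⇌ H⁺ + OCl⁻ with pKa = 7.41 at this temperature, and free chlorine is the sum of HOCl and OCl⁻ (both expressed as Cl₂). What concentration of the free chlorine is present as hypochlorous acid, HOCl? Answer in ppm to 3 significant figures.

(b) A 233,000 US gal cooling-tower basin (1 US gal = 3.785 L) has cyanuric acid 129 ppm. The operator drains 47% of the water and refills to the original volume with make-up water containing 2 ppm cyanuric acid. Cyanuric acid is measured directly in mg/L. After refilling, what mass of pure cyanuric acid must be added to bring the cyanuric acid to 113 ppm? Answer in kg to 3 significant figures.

(a) 1.53 ppm; (b) 38.5 kg

(a) [OCl⁻]/[HOCl] = 10^(pH − pKa) = 10^(6.82 − 7.41) = 10^-0.59 = 0.257.
(a) Fraction as HOCl = 1 / (1 + 0.257) = 0.7955.
(a) HOCl = 0.7955 × 1.92 ppm = 1.527 ppm.

(b) Volume: 233,000 US gal × 3.785 L/gal = 881,905 L.
(b) After draining 47% and refilling: 129 × 0.53 + 2 × 0.47 = 69.31 ppm.
(b) Deficit to target: 113 − 69.31 = 43.69 mg/L.
(b) Mass: 43.69 mg/L × 881,905 L = 38,530 g cyanuric acid.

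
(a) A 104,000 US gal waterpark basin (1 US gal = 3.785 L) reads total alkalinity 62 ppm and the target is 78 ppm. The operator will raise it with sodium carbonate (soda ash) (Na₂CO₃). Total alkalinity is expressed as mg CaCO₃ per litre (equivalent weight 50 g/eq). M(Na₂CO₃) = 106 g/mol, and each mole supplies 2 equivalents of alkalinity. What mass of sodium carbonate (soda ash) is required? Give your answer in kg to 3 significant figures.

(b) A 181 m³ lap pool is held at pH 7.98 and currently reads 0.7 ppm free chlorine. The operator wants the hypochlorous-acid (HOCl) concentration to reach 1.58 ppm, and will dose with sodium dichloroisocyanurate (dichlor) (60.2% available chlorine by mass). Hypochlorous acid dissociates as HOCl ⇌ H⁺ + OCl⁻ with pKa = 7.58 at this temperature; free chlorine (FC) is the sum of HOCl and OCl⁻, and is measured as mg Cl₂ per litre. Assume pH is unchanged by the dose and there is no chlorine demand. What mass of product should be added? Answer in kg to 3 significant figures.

(a) 6.68 kg; (b) 1.46 kg

(a) Volume: 104,000 US gal × 3.785 L/gal = 393,640 L.
(a) Alkalinity to add: (78 − 62) = 16 mg/L as CaCO₃ × 393,640 L = 6298 g as CaCO₃.
(a) Equivalents: 6298 g ÷ 50 g/eq = 126 eq.
(a) Each mole of Na₂CO₃ supplies 2 eq, so 126 / 2 = 62.98 mol.
(a) Mass: 62.98 mol × 106 g/mol = 6676 g.

(b) Volume: 181 m³ = 181,000 L.
(b) [OCl⁻]/[HOCl] = 10^(pH − pKa) = 10^(7.98 − 7.58) = 2.512; fraction as HOCl = 1/(1 + 2.512) = 0.2847.
(b) Free chlorine required for 1.58 ppm HOCl: 1.58 / 0.2847 = 5.549 ppm.
(b) FC to add: 5.549 − 0.7 = 4.849 mg/L as Cl₂.
(b) Cl₂ equivalent: 4.849 mg/L × 181,000 L = 877.6 g.
(b) Product at 60.2% available Cl: 877.6 / 0.602 = 1458 g.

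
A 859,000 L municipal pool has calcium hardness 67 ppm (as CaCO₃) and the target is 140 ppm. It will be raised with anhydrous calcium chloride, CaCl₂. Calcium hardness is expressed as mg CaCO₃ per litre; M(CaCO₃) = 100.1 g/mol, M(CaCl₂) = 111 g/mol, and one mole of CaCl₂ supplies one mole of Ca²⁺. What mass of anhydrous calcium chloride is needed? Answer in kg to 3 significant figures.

Hardness to add: (140 − 67) = 73 mg/L as CaCO₃ × 859,000 L = 62,710 g as CaCO₃.
Moles of Ca²⁺ (1 mol Ca²⁺ ≡ 1 mol CaCO₃): 62,710 / 100.1 g/mol = 626.4 mol.
Mass of CaCl₂: 626.4 × 111 = 69,540 g.

69.5 kg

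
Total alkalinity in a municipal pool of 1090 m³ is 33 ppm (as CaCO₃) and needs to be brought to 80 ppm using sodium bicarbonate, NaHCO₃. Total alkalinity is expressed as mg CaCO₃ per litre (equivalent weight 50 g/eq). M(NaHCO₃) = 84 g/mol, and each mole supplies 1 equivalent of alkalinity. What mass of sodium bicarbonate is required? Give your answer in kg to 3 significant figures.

Volume: 1090 m³ = 1,090,000 L.
Alkalinity to add: (80 − 33) = 47 mg/L as CaCO₃ × 1,090,000 L = 51,230 g as CaCO₃.
Equivalents: 51,230 g ÷ 50 g/eq = 1025 eq.
NaHCO₃ supplies 1 eq per mole → 1025 mol.
Mass: 1025 mol × 84 g/mol = 86,070 g.

86.1 kg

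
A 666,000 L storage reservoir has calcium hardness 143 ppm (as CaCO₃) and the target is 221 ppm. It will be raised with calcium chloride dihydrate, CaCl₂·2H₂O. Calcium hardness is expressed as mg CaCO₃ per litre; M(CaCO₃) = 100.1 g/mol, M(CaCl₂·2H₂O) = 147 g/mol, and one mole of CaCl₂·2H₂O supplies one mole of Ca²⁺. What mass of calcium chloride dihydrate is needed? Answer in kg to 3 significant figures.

76.3 kg

Hardness to add: (221 − 143) = 78 mg/L as CaCO₃ × 666,000 L = 51,950 g as CaCO₃.
Moles of Ca²⁺ (1 mol Ca²⁺ ≡ 1 mol CaCO₃): 51,950 / 100.1 g/mol = 519 mol.
Mass of CaCl₂·2H₂O: 519 × 147 = 76,290 g.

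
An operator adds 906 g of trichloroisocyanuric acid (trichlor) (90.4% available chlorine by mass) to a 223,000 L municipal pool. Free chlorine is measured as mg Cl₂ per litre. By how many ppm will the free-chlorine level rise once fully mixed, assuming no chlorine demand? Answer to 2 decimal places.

3.67 ppm

Available chlorine delivered: 906 g × 0.904 = 819 g as Cl₂.
Concentration rise: 819 g / 223,000 L = 3.673 mg/L = 3.67 ppm.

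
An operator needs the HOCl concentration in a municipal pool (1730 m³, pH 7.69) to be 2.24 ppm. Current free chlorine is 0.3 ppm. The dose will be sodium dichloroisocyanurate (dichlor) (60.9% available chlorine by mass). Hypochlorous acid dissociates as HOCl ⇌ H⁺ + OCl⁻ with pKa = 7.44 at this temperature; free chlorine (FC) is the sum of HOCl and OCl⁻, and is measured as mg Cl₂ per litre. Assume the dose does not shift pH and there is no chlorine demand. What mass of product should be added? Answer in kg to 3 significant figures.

Volume: 1730 m³ = 1,730,000 L.
[OCl⁻]/[HOCl] = 10^(pH − pKa) = 10^(7.69 − 7.44) = 1.778; fraction as HOCl = 1/(1 + 1.778) = 0.3599.
Free chlorine required for 2.24 ppm HOCl: 2.24 / 0.3599 = 6.223 ppm.
FC to add: 6.223 − 0.3 = 5.923 mg/L as Cl₂.
Cl₂ equivalent: 5.923 mg/L × 1,730,000 L = 10,250 g.
Product at 60.9% available Cl: 10,250 / 0.609 = 16,830 g.

16.8 kg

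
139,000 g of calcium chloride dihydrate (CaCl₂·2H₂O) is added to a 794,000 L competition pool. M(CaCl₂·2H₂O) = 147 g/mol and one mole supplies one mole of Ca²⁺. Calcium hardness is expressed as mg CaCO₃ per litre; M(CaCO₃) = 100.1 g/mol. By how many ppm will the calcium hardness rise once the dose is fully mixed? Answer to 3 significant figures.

Moles of Ca²⁺: 139,000 g ÷ 147 g/mol = 945.6 mol.
As CaCO₃: 945.6 mol × 100.1 g/mol = 94,650 g.
Rise: 94,650 g / 794,000 L × 1000 = 119.2 mg/L.

119 ppm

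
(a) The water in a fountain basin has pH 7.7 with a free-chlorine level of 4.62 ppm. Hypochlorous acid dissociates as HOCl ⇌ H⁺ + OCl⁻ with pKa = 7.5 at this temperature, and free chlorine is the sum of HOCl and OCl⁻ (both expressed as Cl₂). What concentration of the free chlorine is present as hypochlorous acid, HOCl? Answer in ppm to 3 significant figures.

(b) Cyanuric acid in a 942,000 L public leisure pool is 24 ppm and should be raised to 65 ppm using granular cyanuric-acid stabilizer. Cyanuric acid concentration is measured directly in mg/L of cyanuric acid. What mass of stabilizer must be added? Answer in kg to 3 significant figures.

(a) 1.79 ppm; (b) 38.6 kg

(a) [OCl⁻]/[HOCl] = 10^(pH − pKa) = 10^(7.7 − 7.5) = 10^0.20 = 1.585.
(a) Fraction as HOCl = 1 / (1 + 1.585) = 0.3869.
(a) HOCl = 0.3869 × 4.62 ppm = 1.787 ppm.

(b) CYA to add: (65 − 24) = 41 mg/L × 942,000 L = 38,620 g cyanuric acid.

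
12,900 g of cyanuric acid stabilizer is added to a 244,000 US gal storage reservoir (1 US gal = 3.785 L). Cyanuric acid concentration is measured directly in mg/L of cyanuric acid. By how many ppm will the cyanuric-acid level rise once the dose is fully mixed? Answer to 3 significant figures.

14.0 ppm

Volume: 244,000 US gal × 3.785 L/gal = 923,540 L.
Rise: 12,900 g / 923,540 L × 1000 = 13.97 mg/L.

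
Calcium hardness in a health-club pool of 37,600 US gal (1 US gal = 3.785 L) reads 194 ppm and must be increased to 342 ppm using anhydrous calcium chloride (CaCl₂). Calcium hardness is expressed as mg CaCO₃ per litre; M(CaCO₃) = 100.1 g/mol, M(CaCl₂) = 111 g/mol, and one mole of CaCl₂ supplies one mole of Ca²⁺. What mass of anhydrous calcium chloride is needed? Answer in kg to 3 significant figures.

Volume: 37,600 US gal × 3.785 L/gal = 142,316 L.
Hardness to add: (342 − 194) = 148 mg/L as CaCO₃ × 142,316 L = 21,060 g as CaCO₃.
Moles of Ca²⁺ (1 mol Ca²⁺ ≡ 1 mol CaCO₃): 21,060 / 100.1 g/mol = 210.4 mol.
Mass of CaCl₂: 210.4 × 111 = 23,360 g.

23.4 kg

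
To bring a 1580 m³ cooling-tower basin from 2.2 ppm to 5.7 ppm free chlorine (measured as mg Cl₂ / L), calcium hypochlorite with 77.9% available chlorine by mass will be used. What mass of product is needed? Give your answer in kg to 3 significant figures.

7.10 kg

Volume: 1580 m³ = 1,580,000 L.
Chlorine deficit: 5.7 − 2.2 = 3.5 ppm = 3.5 mg/L as Cl₂.
Cl₂ equivalent needed: 3.5 mg/L × 1,580,000 L = 5,530,000 mg = 5530 g.
Product at 77.9% available chlorine: 5530 / 0.779 = 7099 g.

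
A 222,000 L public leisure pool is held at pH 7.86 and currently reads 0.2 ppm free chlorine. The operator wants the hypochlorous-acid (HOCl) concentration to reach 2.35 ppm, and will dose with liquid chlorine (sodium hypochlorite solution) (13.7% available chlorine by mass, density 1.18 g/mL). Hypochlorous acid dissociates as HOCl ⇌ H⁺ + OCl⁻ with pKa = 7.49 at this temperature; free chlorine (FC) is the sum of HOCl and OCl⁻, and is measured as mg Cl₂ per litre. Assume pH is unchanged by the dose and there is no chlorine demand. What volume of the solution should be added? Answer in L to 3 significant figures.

10.5 L

[OCl⁻]/[HOCl] = 10^(pH − pKa) = 10^(7.86 − 7.49) = 2.344; fraction as HOCl = 1/(1 + 2.344) = 0.299.
Free chlorine required for 2.35 ppm HOCl: 2.35 / 0.299 = 7.859 ppm.
FC to add: 7.859 − 0.2 = 7.659 mg/L as Cl₂.
Cl₂ equivalent: 7.659 mg/L × 222,000 L = 1700 g.
Product at 13.7% available Cl: 1700 / 0.137 = 12,410 g.
Volume: 12,410 g ÷ 1.18 g/mL = 10,520 mL.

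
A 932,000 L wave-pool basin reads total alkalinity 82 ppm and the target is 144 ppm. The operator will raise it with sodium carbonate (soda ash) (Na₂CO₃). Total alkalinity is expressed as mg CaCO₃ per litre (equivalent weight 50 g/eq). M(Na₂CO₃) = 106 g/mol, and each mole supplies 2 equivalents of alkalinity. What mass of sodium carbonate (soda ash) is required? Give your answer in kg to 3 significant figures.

Alkalinity to add: (144 − 82) = 62 mg/L as CaCO₃ × 932,000 L = 57,780 g as CaCO₃.
Equivalents: 57,780 g ÷ 50 g/eq = 1156 eq.
Each mole of Na₂CO₃ supplies 2 eq, so 1156 / 2 = 577.8 mol.
Mass: 577.8 mol × 106 g/mol = 61,250 g.

61.3 kg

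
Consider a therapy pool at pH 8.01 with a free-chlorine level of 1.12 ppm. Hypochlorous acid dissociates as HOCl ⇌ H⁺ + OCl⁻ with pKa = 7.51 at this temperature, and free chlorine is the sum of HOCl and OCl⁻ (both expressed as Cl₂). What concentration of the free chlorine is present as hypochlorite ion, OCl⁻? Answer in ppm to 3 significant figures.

[OCl⁻]/[HOCl] = 10^(pH − pKa) = 10^(8.01 − 7.51) = 10^0.50 = 3.162.
Fraction as HOCl = 1 / (1 + 3.162) = 0.2403.
OCl⁻ = (1 − 0.2403) × 1.12 ppm = 0.8509 ppm.

0.851 ppm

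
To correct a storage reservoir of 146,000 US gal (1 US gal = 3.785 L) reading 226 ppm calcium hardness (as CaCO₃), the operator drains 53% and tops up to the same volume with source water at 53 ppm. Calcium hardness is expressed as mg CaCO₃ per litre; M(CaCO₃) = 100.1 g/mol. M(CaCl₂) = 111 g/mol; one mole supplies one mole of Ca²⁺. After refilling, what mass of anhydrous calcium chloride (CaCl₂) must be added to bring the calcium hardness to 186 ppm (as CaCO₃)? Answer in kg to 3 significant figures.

Volume: 146,000 US gal × 3.785 L/gal = 552,610 L.
After draining 53% and refilling: 226 × 0.47 + 53 × 0.53 = 134.31 ppm.
Deficit to target: 186 − 134.31 = 51.69 mg/L.
As CaCO₃: 51.69 mg/L × 552,610 L = 28,560 g; ÷ 100.1 = 285.4 mol Ca²⁺.
Mass: 285.4 × 111 = 31,670 g.

31.7 kg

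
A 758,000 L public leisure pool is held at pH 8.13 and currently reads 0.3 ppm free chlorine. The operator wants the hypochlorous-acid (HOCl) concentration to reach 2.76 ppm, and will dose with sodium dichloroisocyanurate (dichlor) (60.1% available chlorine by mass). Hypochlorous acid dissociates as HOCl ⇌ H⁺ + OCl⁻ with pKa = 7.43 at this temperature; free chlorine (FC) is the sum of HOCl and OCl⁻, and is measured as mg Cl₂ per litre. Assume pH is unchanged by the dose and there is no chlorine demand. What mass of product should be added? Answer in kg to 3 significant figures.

20.5 kg

[OCl⁻]/[HOCl] = 10^(pH − pKa) = 10^(8.13 − 7.43) = 5.012; fraction as HOCl = 1/(1 + 5.012) = 0.1663.
Free chlorine required for 2.76 ppm HOCl: 2.76 / 0.1663 = 16.59 ppm.
FC to add: 16.59 − 0.3 = 16.29 mg/L as Cl₂.
Cl₂ equivalent: 16.29 mg/L × 758,000 L = 12,350 g.
Product at 60.1% available Cl: 12,350 / 0.601 = 20,550 g.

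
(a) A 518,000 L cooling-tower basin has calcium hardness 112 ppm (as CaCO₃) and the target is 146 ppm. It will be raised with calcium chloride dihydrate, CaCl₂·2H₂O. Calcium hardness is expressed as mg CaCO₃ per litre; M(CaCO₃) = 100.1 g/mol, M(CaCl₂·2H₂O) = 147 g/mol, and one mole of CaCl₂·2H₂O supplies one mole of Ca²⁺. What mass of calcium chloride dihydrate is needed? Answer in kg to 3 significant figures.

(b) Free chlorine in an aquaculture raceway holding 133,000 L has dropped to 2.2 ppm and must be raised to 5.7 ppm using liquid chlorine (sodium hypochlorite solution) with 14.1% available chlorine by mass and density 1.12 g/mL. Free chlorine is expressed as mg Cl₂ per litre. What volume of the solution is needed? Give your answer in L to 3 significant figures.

(a) Hardness to add: (146 − 112) = 34 mg/L as CaCO₃ × 518,000 L = 17,610 g as CaCO₃.
(a) Moles of Ca²⁺ (1 mol Ca²⁺ ≡ 1 mol CaCO₃): 17,610 / 100.1 g/mol = 175.9 mol.
(a) Mass of CaCl₂·2H₂O: 175.9 × 147 = 25,860 g.

(b) Chlorine deficit: 5.7 − 2.2 = 3.5 ppm = 3.5 mg/L as Cl₂.
(b) Cl₂ equivalent needed: 3.5 mg/L × 133,000 L = 465,500 mg = 465.5 g.
(b) Product at 14.1% available chlorine: 465.5 / 0.141 = 3301 g.
(b) Volume at density 1.12 g/mL: 3301 g ÷ 1.12 g/mL = 2948 mL.

(a) 25.9 kg; (b) 2.95 L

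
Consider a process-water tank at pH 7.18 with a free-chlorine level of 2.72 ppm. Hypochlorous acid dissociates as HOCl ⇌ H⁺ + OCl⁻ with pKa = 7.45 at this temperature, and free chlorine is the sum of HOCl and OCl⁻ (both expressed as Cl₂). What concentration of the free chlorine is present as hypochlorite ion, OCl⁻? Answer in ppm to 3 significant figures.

[OCl⁻]/[HOCl] = 10^(pH − pKa) = 10^(7.18 − 7.45) = 10^-0.27 = 0.537.
Fraction as HOCl = 1 / (1 + 0.537) = 0.6506.
OCl⁻ = (1 − 0.6506) × 2.72 ppm = 0.9504 ppm.

0.950 ppm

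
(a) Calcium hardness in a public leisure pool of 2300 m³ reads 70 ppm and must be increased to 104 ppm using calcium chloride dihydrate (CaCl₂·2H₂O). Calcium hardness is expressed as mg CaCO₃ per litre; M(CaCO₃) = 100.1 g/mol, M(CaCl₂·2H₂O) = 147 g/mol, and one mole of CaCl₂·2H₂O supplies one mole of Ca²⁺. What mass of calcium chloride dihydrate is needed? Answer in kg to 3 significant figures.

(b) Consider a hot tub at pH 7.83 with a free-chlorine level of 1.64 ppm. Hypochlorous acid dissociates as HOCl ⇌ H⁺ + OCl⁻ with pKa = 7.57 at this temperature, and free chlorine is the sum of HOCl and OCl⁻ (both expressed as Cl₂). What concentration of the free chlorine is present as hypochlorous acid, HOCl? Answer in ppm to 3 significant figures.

(a) Volume: 2300 m³ = 2,300,000 L.
(a) Hardness to add: (104 − 70) = 34 mg/L as CaCO₃ × 2,300,000 L = 78,200 g as CaCO₃.
(a) Moles of Ca²⁺ (1 mol Ca²⁺ ≡ 1 mol CaCO₃): 78,200 / 100.1 g/mol = 781.2 mol.
(a) Mass of CaCl₂·2H₂O: 781.2 × 147 = 114,800 g.

(b) [OCl⁻]/[HOCl] = 10^(pH − pKa) = 10^(7.83 − 7.57) = 10^0.26 = 1.82.
(b) Fraction as HOCl = 1 / (1 + 1.82) = 0.3546.
(b) HOCl = 0.3546 × 1.64 ppm = 0.5816 ppm.

(a) 115 kg; (b) 0.582 ppm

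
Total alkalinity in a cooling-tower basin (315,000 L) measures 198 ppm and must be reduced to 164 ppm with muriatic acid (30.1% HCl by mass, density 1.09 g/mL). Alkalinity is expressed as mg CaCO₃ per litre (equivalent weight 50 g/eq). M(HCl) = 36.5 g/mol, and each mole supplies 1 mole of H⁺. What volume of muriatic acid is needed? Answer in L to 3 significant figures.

Alkalinity to neutralize: (198 − 164) = 34 mg/L as CaCO₃ × 315,000 L = 10,710 g as CaCO₃.
Equivalents of H⁺ required: 10,710 ÷ 50 g/eq = 214.2 eq = 214.2 mol HCl.
Mass of HCl: 214.2 × 36.5 = 7818 g.
Mass of 30.1% solution: 7818 / 0.301 = 25,970 g.
Volume: 25,970 g ÷ 1.09 g/mL = 23,830 mL.

23.8 L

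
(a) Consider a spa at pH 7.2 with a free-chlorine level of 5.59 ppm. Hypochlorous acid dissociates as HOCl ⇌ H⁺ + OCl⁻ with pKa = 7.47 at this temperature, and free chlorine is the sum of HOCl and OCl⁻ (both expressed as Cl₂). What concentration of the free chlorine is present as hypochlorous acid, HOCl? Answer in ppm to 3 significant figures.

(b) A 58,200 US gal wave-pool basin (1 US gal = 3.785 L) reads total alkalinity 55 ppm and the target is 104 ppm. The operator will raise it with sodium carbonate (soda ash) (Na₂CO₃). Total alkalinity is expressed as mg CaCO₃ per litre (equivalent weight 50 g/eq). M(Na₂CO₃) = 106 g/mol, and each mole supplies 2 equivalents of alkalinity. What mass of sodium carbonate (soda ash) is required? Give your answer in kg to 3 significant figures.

(a) 3.64 ppm; (b) 11.4 kg

(a) [OCl⁻]/[HOCl] = 10^(pH − pKa) = 10^(7.2 − 7.47) = 10^-0.27 = 0.537.
(a) Fraction as HOCl = 1 / (1 + 0.537) = 0.6506.
(a) HOCl = 0.6506 × 5.59 ppm = 3.637 ppm.

(b) Volume: 58,200 US gal × 3.785 L/gal = 220,287 L.
(b) Alkalinity to add: (104 − 55) = 49 mg/L as CaCO₃ × 220,287 L = 10,790 g as CaCO₃.
(b) Equivalents: 10,790 g ÷ 50 g/eq = 215.9 eq.
(b) Each mole of Na₂CO₃ supplies 2 eq, so 215.9 / 2 = 107.9 mol.
(b) Mass: 107.9 mol × 106 g/mol = 11,440 g.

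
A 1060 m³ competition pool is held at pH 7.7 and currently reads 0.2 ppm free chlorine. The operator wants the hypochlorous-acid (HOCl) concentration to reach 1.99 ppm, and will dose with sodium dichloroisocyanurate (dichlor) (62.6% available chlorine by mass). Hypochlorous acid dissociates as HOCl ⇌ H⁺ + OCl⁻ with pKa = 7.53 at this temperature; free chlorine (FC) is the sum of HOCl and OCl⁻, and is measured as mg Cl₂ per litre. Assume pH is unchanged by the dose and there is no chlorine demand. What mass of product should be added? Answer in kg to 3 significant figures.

Volume: 1060 m³ = 1,060,000 L.
[OCl⁻]/[HOCl] = 10^(pH − pKa) = 10^(7.7 − 7.53) = 1.479; fraction as HOCl = 1/(1 + 1.479) = 0.4034.
Free chlorine required for 1.99 ppm HOCl: 1.99 / 0.4034 = 4.933 ppm.
FC to add: 4.933 − 0.2 = 4.733 mg/L as Cl₂.
Cl₂ equivalent: 4.733 mg/L × 1,060,000 L = 5017 g.
Product at 62.6% available Cl: 5017 / 0.626 = 8015 g.

8.02 kg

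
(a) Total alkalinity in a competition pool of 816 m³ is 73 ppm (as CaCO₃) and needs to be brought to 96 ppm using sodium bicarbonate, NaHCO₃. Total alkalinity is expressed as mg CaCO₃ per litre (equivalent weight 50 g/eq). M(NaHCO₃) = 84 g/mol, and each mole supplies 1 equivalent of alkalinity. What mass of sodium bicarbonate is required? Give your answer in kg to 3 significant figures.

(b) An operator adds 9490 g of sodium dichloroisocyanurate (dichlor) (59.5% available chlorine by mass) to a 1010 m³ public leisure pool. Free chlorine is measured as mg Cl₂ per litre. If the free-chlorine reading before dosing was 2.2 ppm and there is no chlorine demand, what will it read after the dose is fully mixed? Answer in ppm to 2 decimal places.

(a) 31.5 kg; (b) 7.79 ppm

(a) Volume: 816 m³ = 816,000 L.
(a) Alkalinity to add: (96 − 73) = 23 mg/L as CaCO₃ × 816,000 L = 18,770 g as CaCO₃.
(a) Equivalents: 18,770 g ÷ 50 g/eq = 375.4 eq.
(a) NaHCO₃ supplies 1 eq per mole → 375.4 mol.
(a) Mass: 375.4 mol × 84 g/mol = 31,530 g.

(b) Volume: 1010 m³ = 1,010,000 L.
(b) Available chlorine delivered: 9490 g × 0.595 = 5647 g as Cl₂.
(b) Concentration rise: 5647 g / 1,010,000 L = 5.591 mg/L = 5.59 ppm.
(b) Final FC: 2.2 + 5.59 = 7.79 ppm.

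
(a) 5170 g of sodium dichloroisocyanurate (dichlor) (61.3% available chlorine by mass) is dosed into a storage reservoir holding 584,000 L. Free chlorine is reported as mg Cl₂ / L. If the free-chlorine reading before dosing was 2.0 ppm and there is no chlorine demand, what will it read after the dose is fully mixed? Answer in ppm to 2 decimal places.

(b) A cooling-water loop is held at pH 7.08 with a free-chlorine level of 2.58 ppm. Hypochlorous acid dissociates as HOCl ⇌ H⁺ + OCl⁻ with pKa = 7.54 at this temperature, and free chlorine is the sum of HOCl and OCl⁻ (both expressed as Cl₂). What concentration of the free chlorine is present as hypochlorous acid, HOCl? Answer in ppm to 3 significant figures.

(a) 7.43 ppm; (b) 1.92 ppm

(a) Available chlorine delivered: 5170 g × 0.613 = 3169 g as Cl₂.
(a) Concentration rise: 3169 g / 584,000 L = 5.427 mg/L = 5.43 ppm.
(a) Final FC: 2.0 + 5.43 = 7.43 ppm.

(b) [OCl⁻]/[HOCl] = 10^(pH − pKa) = 10^(7.08 − 7.54) = 10^-0.46 = 0.3467.
(b) Fraction as HOCl = 1 / (1 + 0.3467) = 0.7425.
(b) HOCl = 0.7425 × 2.58 ppm = 1.916 ppm.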